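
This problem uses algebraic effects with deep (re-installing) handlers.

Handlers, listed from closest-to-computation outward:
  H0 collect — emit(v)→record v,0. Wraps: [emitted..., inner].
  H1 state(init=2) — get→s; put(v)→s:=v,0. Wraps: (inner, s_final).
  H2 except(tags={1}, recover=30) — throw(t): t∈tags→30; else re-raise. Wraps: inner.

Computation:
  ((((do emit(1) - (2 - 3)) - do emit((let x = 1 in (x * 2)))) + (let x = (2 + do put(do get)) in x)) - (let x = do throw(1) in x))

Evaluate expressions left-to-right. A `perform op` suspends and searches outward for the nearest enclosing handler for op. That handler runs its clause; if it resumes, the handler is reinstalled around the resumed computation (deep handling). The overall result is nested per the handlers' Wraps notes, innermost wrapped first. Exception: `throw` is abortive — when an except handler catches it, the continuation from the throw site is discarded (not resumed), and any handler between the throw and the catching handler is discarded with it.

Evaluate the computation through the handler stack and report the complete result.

Step-by-step:
emit(1) @ H0 ⇒ out+=1
emit(2) @ H0 ⇒ out+=2
get @ H1 ⇒ 2
put(2) @ H1 ⇒ s:=2
throw(1) @ H2 caught ⇒ 30
= 30

Answer: 30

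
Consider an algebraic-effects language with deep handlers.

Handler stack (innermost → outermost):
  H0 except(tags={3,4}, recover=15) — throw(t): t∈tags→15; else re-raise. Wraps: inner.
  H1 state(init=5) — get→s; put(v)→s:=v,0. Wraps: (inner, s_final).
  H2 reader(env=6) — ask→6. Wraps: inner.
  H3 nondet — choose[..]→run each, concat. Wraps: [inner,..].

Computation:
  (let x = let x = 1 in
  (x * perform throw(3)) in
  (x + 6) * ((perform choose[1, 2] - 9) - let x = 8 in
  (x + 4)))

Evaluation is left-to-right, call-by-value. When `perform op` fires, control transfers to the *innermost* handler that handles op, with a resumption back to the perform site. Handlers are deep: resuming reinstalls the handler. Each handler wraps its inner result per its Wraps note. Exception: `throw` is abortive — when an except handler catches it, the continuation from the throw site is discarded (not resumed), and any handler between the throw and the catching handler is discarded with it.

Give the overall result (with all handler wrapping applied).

Answer: [(15, 5)]

Step-by-step:
throw(3) @ H0 caught ⇒ 15
H1 returns (15, 5)
H2 returns (15, 5)
H3 returns [(15, 5)]
= [(15, 5)]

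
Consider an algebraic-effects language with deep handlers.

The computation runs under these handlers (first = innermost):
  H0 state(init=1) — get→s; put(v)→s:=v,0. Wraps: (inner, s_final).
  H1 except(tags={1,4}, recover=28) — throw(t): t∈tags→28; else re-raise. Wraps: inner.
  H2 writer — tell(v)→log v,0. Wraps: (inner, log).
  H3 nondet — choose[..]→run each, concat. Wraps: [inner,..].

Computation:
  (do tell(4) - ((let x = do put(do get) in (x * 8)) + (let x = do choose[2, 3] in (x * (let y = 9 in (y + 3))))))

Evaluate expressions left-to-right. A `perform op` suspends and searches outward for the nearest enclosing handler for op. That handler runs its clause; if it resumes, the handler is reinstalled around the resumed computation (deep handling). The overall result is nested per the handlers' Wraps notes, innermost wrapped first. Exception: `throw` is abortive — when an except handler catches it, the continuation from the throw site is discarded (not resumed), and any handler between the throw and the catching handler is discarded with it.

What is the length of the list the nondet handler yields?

Answer: 2

Evaluation trace:
tell(4) @ H2 ⇒ log+=4
get @ H0 ⇒ 1
put(1) @ H0 ⇒ s:=1
choose[2, 3] @ H3
  branch[0] choose=2:
    H0 returns (-24, 1)
    H1 returns (-24, 1)
    H2 returns ((-24, 1), (4))
    H3 returns [((-24, 1), (4))]
  branch[1] choose=3:
    H0 returns (-36, 1)
    H1 returns (-36, 1)
    H2 returns ((-36, 1), (4))
    H3 returns [((-36, 1), (4))]
= [((-24, 1), (4)), ((-36, 1), (4))]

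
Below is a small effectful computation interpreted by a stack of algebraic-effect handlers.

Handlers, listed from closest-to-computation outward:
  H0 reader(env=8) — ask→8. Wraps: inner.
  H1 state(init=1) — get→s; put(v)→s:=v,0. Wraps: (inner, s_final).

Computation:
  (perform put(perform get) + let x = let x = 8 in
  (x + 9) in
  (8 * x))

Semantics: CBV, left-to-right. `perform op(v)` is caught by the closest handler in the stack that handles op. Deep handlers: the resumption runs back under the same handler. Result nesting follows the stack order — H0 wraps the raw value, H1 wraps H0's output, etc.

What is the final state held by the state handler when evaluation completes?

Evaluation trace:
get @ H1 ⇒ 1
put(1) @ H1 ⇒ s:=1
H0 returns 136
H1 returns (136, 1)
= (136, 1)

Answer: 1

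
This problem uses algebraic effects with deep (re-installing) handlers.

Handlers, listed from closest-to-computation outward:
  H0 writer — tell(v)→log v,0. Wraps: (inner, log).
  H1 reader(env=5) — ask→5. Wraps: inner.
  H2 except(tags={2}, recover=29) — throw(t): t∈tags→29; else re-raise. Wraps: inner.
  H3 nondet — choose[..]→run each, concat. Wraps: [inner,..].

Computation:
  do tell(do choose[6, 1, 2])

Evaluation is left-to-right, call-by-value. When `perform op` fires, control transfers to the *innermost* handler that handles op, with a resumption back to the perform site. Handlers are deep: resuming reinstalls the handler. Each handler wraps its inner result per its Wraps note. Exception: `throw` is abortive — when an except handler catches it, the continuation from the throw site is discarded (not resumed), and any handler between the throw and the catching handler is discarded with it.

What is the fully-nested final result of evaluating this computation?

Step-by-step:
choose[6, 1, 2] @ H3
  branch[0] choose=6:
    tell(6) @ H0 ⇒ log+=6
    H0 returns (0, (6))
    H1 returns (0, (6))
    H2 returns (0, (6))
    H3 returns [(0, (6))]
  branch[1] choose=1:
    tell(1) @ H0 ⇒ log+=1
    H0 returns (0, (1))
    H1 returns (0, (1))
    H2 returns (0, (1))
    H3 returns [(0, (1))]
  branch[2] choose=2:
    tell(2) @ H0 ⇒ log+=2
    H0 returns (0, (2))
    H1 returns (0, (2))
    H2 returns (0, (2))
    H3 returns [(0, (2))]
= [(0, (6)), (0, (1)), (0, (2))]

Answer: [(0, (6)), (0, (1)), (0, (2))]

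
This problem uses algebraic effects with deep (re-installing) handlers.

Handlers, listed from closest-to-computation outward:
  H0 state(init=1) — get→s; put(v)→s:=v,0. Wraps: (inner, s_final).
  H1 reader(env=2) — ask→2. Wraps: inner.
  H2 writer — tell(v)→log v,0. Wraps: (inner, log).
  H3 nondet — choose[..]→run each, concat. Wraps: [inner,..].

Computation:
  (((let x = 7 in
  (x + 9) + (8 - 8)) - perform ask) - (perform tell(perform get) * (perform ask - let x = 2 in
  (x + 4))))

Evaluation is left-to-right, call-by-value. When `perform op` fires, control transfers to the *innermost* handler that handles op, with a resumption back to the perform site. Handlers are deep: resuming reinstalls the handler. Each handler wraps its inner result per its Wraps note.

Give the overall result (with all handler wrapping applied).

Working:
ask @ H1 ⇒ 2
get @ H0 ⇒ 1
tell(1) @ H2 ⇒ log+=1
ask @ H1 ⇒ 2
H0 returns (14, 1)
H1 returns (14, 1)
H2 returns ((14, 1), (1))
H3 returns [((14, 1), (1))]
= [((14, 1), (1))]

Answer: [((14, 1), (1))]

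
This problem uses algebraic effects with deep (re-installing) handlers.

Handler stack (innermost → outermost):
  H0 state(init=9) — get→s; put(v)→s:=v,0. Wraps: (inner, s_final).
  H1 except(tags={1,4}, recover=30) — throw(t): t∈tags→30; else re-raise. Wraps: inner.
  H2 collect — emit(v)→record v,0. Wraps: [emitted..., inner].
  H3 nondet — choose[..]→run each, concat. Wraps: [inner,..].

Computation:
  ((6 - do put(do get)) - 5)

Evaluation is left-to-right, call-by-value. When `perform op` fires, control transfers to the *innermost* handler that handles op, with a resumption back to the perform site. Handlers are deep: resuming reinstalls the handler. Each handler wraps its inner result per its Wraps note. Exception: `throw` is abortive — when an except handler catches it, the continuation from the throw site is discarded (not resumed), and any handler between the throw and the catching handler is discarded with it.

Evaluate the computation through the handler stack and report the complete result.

Answer: [[(1, 9)]]

Evaluation trace:
get @ H0 ⇒ 9
put(9) @ H0 ⇒ s:=9
H0 returns (1, 9)
H1 returns (1, 9)
H2 returns [(1, 9)]
H3 returns [[(1, 9)]]
= [[(1, 9)]]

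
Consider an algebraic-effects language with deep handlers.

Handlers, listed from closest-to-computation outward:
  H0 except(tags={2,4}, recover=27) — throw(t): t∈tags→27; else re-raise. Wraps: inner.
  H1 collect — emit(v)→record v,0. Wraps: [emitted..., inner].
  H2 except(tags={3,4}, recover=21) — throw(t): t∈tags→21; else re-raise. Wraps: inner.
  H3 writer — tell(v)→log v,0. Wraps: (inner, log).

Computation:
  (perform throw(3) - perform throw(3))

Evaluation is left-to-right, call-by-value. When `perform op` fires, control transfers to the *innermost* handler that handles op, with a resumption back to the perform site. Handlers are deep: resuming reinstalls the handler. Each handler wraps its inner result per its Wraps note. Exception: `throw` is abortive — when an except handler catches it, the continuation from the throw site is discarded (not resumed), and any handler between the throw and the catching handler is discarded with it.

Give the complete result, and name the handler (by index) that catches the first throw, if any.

Step-by-step:
throw(3) @ H0 re-raised
throw(3) @ H2 caught ⇒ 21
H3 returns (21, ())
= (21, ())

Answer: (21, ()) ; first throw caught by: H2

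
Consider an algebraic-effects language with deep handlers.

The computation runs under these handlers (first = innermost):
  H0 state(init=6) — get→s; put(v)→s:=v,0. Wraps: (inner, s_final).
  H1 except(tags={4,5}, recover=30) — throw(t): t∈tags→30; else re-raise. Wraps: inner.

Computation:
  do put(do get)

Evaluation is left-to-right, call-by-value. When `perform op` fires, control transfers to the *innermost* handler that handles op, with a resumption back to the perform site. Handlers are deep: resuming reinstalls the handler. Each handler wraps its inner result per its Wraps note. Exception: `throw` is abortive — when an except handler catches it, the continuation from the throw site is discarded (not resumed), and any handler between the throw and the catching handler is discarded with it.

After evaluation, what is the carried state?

Answer: 6

Evaluation trace:
get @ H0 ⇒ 6
put(6) @ H0 ⇒ s:=6
H0 returns (0, 6)
H1 returns (0, 6)
= (0, 6)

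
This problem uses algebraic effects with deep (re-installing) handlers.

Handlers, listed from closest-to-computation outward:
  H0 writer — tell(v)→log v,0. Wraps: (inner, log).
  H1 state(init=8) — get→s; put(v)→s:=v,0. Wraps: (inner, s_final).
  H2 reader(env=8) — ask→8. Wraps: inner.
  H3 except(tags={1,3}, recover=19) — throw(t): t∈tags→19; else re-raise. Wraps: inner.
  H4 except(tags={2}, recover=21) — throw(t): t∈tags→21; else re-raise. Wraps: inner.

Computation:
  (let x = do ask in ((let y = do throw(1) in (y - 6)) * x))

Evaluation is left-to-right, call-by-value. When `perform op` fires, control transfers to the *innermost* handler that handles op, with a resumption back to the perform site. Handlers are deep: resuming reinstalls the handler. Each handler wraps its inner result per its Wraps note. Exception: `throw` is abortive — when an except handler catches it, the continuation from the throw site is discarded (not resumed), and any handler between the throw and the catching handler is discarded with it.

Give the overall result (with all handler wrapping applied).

Evaluation trace:
ask @ H2 ⇒ 8
throw(1) @ H3 caught ⇒ 19
H4 returns 19
= 19

Answer: 19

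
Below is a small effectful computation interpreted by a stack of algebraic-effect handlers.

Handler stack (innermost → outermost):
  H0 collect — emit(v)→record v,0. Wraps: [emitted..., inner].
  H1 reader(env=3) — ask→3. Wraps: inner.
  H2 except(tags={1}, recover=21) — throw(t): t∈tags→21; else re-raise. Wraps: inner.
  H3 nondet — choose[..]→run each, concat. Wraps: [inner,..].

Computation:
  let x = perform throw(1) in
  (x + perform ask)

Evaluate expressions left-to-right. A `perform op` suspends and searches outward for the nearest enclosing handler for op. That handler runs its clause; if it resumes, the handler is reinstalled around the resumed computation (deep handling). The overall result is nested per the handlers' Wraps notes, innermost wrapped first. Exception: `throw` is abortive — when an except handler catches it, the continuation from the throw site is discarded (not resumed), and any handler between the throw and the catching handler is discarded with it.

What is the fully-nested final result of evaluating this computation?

Working:
throw(1) @ H2 caught ⇒ 21
H3 returns [21]
= [21]

Answer: [21]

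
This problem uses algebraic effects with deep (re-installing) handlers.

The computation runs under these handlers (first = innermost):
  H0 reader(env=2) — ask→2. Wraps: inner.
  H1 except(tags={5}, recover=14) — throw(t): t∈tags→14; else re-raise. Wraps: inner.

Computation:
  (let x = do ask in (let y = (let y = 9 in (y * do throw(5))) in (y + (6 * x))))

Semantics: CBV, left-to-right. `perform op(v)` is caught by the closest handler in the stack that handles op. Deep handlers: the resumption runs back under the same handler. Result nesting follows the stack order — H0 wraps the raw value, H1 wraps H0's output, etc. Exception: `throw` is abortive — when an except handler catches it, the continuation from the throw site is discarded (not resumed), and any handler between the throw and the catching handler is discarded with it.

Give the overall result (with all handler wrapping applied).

Step-by-step:
ask @ H0 ⇒ 2
throw(5) @ H1 caught ⇒ 14
= 14

Answer: 14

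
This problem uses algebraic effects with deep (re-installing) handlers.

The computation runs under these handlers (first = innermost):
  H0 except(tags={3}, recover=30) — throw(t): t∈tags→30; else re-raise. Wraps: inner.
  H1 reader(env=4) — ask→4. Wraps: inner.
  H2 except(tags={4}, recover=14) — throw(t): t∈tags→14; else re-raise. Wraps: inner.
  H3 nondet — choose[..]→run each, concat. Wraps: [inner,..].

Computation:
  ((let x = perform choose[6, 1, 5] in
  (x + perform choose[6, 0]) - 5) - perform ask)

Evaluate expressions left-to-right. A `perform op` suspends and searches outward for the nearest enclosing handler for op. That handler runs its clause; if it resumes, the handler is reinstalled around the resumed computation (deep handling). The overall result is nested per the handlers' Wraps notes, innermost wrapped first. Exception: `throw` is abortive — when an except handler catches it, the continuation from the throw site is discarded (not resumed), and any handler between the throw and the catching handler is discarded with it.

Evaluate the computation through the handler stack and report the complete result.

Evaluation trace:
choose[6, 1, 5] @ H3
  branch[0] choose=6:
    choose[6, 0] @ H3
      branch[0] choose=6:
        ask @ H1 ⇒ 4
        H0 returns 3
        H1 returns 3
        H2 returns 3
        H3 returns [3]
      branch[1] choose=0:
        ask @ H1 ⇒ 4
        H0 returns -3
        H1 returns -3
        H2 returns -3
        H3 returns [-3]
  branch[1] choose=1:
    choose[6, 0] @ H3
      branch[0] choose=6:
        ask @ H1 ⇒ 4
        H0 returns -2
        H1 returns -2
        H2 returns -2
        H3 returns [-2]
      branch[1] choose=0:
        ask @ H1 ⇒ 4
        H0 returns -8
        H1 returns -8
        H2 returns -8
        H3 returns [-8]
  branch[2] choose=5:
    choose[6, 0] @ H3
      branch[0] choose=6:
        ask @ H1 ⇒ 4
        H0 returns 2
        H1 returns 2
        H2 returns 2
        H3 returns [2]
      branch[1] choose=0:
        ask @ H1 ⇒ 4
        H0 returns -4
        H1 returns -4
        H2 returns -4
        H3 returns [-4]
= [3, -3, -2, -8, 2, -4]

Answer: [3, -3, -2, -8, 2, -4]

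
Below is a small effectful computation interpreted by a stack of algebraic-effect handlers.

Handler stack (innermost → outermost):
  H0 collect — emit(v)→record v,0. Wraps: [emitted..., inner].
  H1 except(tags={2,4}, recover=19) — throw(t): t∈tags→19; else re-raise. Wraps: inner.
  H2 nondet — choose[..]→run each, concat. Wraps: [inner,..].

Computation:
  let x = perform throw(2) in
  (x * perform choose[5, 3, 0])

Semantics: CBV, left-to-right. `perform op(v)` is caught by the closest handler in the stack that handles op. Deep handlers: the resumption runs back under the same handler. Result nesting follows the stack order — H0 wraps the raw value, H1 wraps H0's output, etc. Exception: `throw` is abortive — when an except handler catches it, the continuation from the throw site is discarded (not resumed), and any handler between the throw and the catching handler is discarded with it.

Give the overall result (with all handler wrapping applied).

Step-by-step:
throw(2) @ H1 caught ⇒ 19
H2 returns [19]
= [19]

Answer: [19]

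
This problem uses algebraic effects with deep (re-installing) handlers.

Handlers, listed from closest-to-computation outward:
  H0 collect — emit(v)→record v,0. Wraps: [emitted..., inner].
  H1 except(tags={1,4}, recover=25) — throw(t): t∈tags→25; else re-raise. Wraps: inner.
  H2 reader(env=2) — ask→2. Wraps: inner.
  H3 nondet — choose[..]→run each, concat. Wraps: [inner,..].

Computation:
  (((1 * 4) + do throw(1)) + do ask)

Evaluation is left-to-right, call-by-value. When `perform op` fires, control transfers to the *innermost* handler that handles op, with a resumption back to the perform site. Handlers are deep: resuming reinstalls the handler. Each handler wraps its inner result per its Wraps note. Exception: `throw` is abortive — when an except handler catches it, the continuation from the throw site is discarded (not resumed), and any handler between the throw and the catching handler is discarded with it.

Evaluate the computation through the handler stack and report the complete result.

Evaluation trace:
throw(1) @ H1 caught ⇒ 25
H2 returns 25
H3 returns [25]
= [25]

Answer: [25]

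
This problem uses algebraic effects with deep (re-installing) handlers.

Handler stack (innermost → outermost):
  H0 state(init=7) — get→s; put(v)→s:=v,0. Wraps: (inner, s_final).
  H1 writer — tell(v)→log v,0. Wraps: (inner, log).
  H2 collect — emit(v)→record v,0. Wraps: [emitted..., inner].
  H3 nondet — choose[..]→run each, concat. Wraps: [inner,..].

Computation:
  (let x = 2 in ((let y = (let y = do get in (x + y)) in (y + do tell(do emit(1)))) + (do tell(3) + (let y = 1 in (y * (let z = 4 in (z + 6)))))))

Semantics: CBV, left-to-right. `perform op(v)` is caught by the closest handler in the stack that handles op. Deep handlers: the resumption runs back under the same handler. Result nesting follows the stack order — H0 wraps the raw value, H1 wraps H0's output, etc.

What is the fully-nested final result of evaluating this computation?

Step-by-step:
get @ H0 ⇒ 7
emit(1) @ H2 ⇒ out+=1
tell(0) @ H1 ⇒ log+=0
tell(3) @ H1 ⇒ log+=3
H0 returns (19, 7)
H1 returns ((19, 7), (0, 3))
H2 returns [1, ((19, 7), (0, 3))]
H3 returns [[1, ((19, 7), (0, 3))]]
= [[1, ((19, 7), (0, 3))]]

Answer: [[1, ((19, 7), (0, 3))]]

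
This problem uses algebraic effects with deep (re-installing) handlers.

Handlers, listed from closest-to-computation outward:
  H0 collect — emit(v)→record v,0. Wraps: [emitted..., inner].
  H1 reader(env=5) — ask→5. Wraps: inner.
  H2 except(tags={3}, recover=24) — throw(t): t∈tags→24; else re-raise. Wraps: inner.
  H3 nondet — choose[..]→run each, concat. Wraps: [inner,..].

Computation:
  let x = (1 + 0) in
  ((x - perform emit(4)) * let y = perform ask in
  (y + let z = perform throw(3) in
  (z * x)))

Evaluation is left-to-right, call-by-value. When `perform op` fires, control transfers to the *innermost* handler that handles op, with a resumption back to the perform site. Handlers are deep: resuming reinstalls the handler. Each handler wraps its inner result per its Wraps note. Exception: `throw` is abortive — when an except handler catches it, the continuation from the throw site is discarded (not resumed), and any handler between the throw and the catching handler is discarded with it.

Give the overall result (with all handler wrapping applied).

Answer: [24]

Evaluation trace:
emit(4) @ H0 ⇒ out+=4
ask @ H1 ⇒ 5
throw(3) @ H2 caught ⇒ 24
H3 returns [24]
= [24]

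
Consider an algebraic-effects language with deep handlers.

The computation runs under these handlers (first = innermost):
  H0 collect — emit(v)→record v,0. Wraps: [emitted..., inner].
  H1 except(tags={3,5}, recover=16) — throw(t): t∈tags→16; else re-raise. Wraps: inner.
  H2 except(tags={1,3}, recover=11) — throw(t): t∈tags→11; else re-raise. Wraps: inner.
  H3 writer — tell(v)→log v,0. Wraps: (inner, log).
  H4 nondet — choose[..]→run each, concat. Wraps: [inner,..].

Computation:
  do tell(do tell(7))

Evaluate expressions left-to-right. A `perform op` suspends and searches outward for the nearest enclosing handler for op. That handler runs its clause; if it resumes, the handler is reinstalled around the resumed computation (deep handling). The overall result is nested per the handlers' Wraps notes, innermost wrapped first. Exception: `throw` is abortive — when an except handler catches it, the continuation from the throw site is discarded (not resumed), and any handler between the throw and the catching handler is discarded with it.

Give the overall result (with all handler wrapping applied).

Answer: [([0], (7, 0))]

Evaluation trace:
tell(7) @ H3 ⇒ log+=7
tell(0) @ H3 ⇒ log+=0
H0 returns [0]
H1 returns [0]
H2 returns [0]
H3 returns ([0], (7, 0))
H4 returns [([0], (7, 0))]
= [([0], (7, 0))]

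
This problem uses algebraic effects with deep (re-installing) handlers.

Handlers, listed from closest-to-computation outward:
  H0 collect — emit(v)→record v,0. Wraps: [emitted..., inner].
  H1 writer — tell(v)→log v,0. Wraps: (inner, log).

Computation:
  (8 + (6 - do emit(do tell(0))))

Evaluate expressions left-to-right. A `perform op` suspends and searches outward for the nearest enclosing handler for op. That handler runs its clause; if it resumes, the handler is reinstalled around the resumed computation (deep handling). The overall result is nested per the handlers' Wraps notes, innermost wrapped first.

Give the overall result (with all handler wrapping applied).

Working:
tell(0) @ H1 ⇒ log+=0
emit(0) @ H0 ⇒ out+=0
H0 returns [0, 14]
H1 returns ([0, 14], (0))
= ([0, 14], (0))

Answer: ([0, 14], (0))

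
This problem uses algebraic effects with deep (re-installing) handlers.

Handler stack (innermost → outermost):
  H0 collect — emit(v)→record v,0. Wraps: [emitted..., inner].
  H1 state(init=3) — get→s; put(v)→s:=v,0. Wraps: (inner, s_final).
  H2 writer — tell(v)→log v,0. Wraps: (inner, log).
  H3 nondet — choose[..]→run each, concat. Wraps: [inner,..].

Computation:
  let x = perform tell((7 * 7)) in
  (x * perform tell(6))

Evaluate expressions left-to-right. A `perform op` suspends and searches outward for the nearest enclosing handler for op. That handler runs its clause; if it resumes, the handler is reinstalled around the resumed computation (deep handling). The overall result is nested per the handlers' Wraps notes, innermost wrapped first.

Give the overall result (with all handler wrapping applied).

Evaluation trace:
tell(49) @ H2 ⇒ log+=49
tell(6) @ H2 ⇒ log+=6
H0 returns [0]
H1 returns ([0], 3)
H2 returns (([0], 3), (49, 6))
H3 returns [(([0], 3), (49, 6))]
= [(([0], 3), (49, 6))]

Answer: [(([0], 3), (49, 6))]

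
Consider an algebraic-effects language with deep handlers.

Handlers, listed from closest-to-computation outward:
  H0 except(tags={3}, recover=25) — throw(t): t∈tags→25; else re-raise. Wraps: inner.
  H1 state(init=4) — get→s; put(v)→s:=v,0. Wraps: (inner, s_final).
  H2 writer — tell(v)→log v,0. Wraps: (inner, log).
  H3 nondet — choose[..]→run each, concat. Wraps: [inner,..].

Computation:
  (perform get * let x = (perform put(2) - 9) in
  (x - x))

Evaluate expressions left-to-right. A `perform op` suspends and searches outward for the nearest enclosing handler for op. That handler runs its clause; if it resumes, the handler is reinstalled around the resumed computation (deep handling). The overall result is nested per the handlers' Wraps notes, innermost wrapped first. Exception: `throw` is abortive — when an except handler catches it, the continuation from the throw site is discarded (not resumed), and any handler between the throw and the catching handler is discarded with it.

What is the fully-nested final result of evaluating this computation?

Answer: [((0, 2), ())]

Evaluation trace:
get @ H1 ⇒ 4
put(2) @ H1 ⇒ s:=2
H0 returns 0
H1 returns (0, 2)
H2 returns ((0, 2), ())
H3 returns [((0, 2), ())]
= [((0, 2), ())]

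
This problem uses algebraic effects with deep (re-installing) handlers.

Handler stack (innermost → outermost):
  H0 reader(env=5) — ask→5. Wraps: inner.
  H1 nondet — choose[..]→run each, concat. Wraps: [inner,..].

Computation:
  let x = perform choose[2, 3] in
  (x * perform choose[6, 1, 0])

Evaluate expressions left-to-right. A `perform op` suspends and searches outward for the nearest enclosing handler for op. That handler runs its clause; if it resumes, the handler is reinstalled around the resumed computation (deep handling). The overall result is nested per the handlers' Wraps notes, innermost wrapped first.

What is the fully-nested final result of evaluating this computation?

Step-by-step:
choose[2, 3] @ H1
  branch[0] choose=2:
    choose[6, 1, 0] @ H1
      branch[0] choose=6:
        H0 returns 12
        H1 returns [12]
      branch[1] choose=1:
        H0 returns 2
        H1 returns [2]
      branch[2] choose=0:
        H0 returns 0
        H1 returns [0]
  branch[1] choose=3:
    choose[6, 1, 0] @ H1
      branch[0] choose=6:
        H0 returns 18
        H1 returns [18]
      branch[1] choose=1:
        H0 returns 3
        H1 returns [3]
      branch[2] choose=0:
        H0 returns 0
        H1 returns [0]
= [12, 2, 0, 18, 3, 0]

Answer: [12, 2, 0, 18, 3, 0]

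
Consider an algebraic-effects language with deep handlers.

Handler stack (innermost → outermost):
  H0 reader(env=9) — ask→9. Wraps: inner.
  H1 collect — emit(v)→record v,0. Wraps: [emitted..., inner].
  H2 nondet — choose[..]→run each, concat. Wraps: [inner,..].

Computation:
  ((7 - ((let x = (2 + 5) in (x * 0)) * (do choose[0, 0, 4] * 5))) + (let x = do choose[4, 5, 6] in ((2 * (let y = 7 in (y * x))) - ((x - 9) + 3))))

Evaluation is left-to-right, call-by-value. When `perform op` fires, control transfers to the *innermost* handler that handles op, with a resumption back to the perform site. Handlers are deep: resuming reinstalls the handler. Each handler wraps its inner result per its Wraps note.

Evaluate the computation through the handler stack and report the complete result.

Answer: [[65], [78], [91], [65], [78], [91], [65], [78], [91]]

Step-by-step:
choose[0, 0, 4] @ H2
  branch[0] choose=0:
    choose[4, 5, 6] @ H2
      branch[0] choose=4:
        H0 returns 65
        H1 returns [65]
        H2 returns [[65]]
      branch[1] choose=5:
        H0 returns 78
        H1 returns [78]
        H2 returns [[78]]
      branch[2] choose=6:
        H0 returns 91
        H1 returns [91]
        H2 returns [[91]]
  branch[1] choose=0:
    choose[4, 5, 6] @ H2
      branch[0] choose=4:
        H0 returns 65
        H1 returns [65]
        H2 returns [[65]]
      branch[1] choose=5:
        H0 returns 78
        H1 returns [78]
        H2 returns [[78]]
      branch[2] choose=6:
        H0 returns 91
        H1 returns [91]
        H2 returns [[91]]
  branch[2] choose=4:
    choose[4, 5, 6] @ H2
      branch[0] choose=4:
        H0 returns 65
        H1 returns [65]
        H2 returns [[65]]
      branch[1] choose=5:
        H0 returns 78
        H1 returns [78]
        H2 returns [[78]]
      branch[2] choose=6:
        H0 returns 91
        H1 returns [91]
        H2 returns [[91]]
= [[65], [78], [91], [65], [78], [91], [65], [78], [91]]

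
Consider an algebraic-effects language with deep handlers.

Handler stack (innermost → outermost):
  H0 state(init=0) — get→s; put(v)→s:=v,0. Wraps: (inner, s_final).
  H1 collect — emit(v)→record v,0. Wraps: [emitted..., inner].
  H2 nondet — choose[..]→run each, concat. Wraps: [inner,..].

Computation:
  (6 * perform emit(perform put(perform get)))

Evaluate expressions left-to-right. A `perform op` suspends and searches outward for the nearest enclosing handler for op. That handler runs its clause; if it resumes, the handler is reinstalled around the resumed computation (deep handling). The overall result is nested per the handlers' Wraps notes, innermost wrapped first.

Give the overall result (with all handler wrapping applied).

Working:
get @ H0 ⇒ 0
put(0) @ H0 ⇒ s:=0
emit(0) @ H1 ⇒ out+=0
H0 returns (0, 0)
H1 returns [0, (0, 0)]
H2 returns [[0, (0, 0)]]
= [[0, (0, 0)]]

Answer: [[0, (0, 0)]]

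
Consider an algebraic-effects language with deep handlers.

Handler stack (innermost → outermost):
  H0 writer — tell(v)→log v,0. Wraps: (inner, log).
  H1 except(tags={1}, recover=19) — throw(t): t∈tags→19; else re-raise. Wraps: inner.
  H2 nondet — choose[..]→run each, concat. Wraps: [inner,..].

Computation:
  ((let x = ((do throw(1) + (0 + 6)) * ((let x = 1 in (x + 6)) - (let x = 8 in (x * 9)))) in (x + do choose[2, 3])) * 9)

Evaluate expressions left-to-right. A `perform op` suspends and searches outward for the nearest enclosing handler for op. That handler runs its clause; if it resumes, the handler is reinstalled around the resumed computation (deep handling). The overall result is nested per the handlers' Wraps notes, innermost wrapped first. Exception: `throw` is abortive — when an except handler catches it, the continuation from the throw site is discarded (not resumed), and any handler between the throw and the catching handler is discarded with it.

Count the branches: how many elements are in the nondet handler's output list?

Answer: 1

Step-by-step:
throw(1) @ H1 caught ⇒ 19
H2 returns [19]
= [19]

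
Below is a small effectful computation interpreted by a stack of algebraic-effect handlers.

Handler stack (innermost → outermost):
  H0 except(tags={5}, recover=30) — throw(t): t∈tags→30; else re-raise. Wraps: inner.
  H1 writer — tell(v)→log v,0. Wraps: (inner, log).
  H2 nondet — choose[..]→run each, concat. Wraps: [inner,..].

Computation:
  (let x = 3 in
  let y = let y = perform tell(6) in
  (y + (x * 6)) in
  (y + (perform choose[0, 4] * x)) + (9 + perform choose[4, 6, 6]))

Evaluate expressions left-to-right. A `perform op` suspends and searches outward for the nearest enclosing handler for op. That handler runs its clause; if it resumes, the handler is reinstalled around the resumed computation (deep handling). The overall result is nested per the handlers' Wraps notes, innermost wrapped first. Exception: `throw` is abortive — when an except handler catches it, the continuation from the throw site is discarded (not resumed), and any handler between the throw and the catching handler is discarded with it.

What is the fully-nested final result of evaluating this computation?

Answer: [(31, (6)), (33, (6)), (33, (6)), (43, (6)), (45, (6)), (45, (6))]

Step-by-step:
tell(6) @ H1 ⇒ log+=6
choose[0, 4] @ H2
  branch[0] choose=0:
    choose[4, 6, 6] @ H2
      branch[0] choose=4:
        H0 returns 31
        H1 returns (31, (6))
        H2 returns [(31, (6))]
      branch[1] choose=6:
        H0 returns 33
        H1 returns (33, (6))
        H2 returns [(33, (6))]
      branch[2] choose=6:
        H0 returns 33
        H1 returns (33, (6))
        H2 returns [(33, (6))]
  branch[1] choose=4:
    choose[4, 6, 6] @ H2
      branch[0] choose=4:
        H0 returns 43
        H1 returns (43, (6))
        H2 returns [(43, (6))]
      branch[1] choose=6:
        H0 returns 45
        H1 returns (45, (6))
        H2 returns [(45, (6))]
      branch[2] choose=6:
        H0 returns 45
        H1 returns (45, (6))
        H2 returns [(45, (6))]
= [(31, (6)), (33, (6)), (33, (6)), (43, (6)), (45, (6)), (45, (6))]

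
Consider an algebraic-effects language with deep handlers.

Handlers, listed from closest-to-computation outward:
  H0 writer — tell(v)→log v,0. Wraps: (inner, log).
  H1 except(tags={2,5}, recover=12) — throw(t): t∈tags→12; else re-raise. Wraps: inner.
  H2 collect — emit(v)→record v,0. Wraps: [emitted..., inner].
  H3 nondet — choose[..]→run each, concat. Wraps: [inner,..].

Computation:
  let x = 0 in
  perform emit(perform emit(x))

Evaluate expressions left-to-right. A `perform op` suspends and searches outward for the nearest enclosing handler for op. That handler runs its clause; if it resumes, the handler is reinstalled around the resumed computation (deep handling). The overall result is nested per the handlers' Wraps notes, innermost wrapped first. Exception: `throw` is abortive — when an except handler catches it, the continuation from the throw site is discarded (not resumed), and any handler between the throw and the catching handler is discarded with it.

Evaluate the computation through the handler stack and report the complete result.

Step-by-step:
emit(0) @ H2 ⇒ out+=0
emit(0) @ H2 ⇒ out+=0
H0 returns (0, ())
H1 returns (0, ())
H2 returns [0, 0, (0, ())]
H3 returns [[0, 0, (0, ())]]
= [[0, 0, (0, ())]]

Answer: [[0, 0, (0, ())]]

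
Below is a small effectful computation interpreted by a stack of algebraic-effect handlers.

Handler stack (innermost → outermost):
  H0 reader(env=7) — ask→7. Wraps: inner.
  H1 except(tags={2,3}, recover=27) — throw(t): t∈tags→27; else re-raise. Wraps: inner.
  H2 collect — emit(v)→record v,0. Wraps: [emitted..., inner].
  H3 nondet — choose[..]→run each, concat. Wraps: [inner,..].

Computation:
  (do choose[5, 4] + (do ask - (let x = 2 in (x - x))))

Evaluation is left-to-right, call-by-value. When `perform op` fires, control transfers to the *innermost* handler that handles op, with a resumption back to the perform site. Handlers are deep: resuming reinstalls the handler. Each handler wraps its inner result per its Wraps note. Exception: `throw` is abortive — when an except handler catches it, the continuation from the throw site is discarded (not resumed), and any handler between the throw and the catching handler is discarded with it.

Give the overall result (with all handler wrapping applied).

Step-by-step:
choose[5, 4] @ H3
  branch[0] choose=5:
    ask @ H0 ⇒ 7
    H0 returns 12
    H1 returns 12
    H2 returns [12]
    H3 returns [[12]]
  branch[1] choose=4:
    ask @ H0 ⇒ 7
    H0 returns 11
    H1 returns 11
    H2 returns [11]
    H3 returns [[11]]
= [[12], [11]]

Answer: [[12], [11]]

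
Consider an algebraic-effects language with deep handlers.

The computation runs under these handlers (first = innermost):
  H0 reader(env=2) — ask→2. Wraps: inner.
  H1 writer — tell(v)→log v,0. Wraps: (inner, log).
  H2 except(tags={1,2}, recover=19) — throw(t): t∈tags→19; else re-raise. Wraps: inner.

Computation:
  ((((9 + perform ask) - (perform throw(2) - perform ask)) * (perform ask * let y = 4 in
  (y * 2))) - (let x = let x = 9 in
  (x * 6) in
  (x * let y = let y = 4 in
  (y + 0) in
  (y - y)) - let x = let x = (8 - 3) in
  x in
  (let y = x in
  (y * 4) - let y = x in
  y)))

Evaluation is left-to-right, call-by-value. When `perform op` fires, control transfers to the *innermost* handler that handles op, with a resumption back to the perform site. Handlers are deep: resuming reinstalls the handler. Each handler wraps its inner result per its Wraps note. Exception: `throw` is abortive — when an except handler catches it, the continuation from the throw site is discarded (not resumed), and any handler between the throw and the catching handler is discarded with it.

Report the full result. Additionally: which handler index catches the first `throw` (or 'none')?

Step-by-step:
ask @ H0 ⇒ 2
throw(2) @ H2 caught ⇒ 19
= 19

Answer: 19 ; first throw caught by: H2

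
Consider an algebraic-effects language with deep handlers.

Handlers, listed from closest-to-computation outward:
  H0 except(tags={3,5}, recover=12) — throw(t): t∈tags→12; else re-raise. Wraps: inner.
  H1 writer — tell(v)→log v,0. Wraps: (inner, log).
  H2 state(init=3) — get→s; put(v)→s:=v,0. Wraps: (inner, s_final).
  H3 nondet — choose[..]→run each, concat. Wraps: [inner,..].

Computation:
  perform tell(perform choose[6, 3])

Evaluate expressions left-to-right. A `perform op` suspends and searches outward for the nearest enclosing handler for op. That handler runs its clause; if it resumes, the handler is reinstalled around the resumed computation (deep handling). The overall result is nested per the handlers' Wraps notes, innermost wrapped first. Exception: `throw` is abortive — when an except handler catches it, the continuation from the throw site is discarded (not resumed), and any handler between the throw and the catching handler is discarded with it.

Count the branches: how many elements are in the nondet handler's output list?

Answer: 2

Evaluation trace:
choose[6, 3] @ H3
  branch[0] choose=6:
    tell(6) @ H1 ⇒ log+=6
    H0 returns 0
    H1 returns (0, (6))
    H2 returns ((0, (6)), 3)
    H3 returns [((0, (6)), 3)]
  branch[1] choose=3:
    tell(3) @ H1 ⇒ log+=3
    H0 returns 0
    H1 returns (0, (3))
    H2 returns ((0, (3)), 3)
    H3 returns [((0, (3)), 3)]
= [((0, (6)), 3), ((0, (3)), 3)]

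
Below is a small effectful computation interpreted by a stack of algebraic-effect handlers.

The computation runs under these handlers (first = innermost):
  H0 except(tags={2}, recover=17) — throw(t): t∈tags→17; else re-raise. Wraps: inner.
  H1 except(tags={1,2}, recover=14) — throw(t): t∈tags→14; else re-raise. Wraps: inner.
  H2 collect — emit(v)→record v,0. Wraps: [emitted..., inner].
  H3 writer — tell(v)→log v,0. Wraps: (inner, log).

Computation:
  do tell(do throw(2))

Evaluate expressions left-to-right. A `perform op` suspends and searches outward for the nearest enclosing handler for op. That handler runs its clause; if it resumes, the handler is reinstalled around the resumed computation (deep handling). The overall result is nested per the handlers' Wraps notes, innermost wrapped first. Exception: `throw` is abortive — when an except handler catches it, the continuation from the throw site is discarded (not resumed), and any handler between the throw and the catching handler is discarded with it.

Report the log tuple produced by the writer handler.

Answer: ()

Evaluation trace:
throw(2) @ H0 caught ⇒ 17
H1 returns 17
H2 returns [17]
H3 returns ([17], ())
= ([17], ())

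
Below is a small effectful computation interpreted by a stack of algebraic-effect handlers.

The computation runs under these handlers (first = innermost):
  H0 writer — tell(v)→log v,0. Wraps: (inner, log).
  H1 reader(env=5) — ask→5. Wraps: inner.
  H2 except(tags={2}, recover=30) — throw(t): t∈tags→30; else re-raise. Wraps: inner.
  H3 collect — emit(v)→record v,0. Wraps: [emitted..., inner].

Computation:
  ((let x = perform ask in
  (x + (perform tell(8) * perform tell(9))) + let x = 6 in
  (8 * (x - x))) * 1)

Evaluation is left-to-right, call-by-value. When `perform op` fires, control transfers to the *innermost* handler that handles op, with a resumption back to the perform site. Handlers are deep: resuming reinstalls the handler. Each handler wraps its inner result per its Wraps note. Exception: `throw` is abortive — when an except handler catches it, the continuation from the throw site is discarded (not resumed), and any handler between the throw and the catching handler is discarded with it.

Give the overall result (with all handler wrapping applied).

Evaluation trace:
ask @ H1 ⇒ 5
tell(8) @ H0 ⇒ log+=8
tell(9) @ H0 ⇒ log+=9
H0 returns (5, (8, 9))
H1 returns (5, (8, 9))
H2 returns (5, (8, 9))
H3 returns [(5, (8, 9))]
= [(5, (8, 9))]

Answer: [(5, (8, 9))]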